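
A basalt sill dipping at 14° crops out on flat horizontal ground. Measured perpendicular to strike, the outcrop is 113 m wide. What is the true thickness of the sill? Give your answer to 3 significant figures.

True thickness t = w · sin(dip) = 113 × sin 14°
t = 113 × 0.2419 = 27.337 m

27.3 m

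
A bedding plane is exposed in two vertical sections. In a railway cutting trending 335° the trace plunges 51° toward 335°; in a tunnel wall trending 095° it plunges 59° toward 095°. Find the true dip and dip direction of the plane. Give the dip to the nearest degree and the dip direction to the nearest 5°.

true dip 71°, dip direction 040°

Represent each trace as a vector plunging at its apparent dip toward its trend (east-north-up frame): v₁ = (-0.266, 0.570, -0.777), v₂ = (0.513, -0.045, -0.857).
n = v₁ × v₂ = (0.524, 0.627, 0.281) (taken with n_z > 0).
True dip = arccos(n_z / |n|) = arccos(0.3250) = 71.0°.
The horizontal component of n points toward azimuth atan2(n_x, n_y) = 40°, the dip direction.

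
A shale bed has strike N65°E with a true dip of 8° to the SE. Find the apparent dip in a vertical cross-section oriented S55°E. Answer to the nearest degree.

7°

Angle between strike (N65°E) and section (S55°E): β = 60°.
tan α = tan 8° × sin 60° = 0.1405 × 0.8660 = 0.1217
apparent dip = arctan 0.1217 = 6.94°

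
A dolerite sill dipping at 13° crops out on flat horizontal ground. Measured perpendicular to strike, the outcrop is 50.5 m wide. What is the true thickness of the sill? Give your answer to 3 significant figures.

11.4 m

True thickness t = w · sin(dip) = 50.5 × sin 13°
t = 50.5 × 0.2250 = 11.360 m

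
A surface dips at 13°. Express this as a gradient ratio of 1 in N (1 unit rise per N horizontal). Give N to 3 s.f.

1 : N means tan θ = 1/N, so N = 1/tan 13° = 1/0.2309

1 in 4.33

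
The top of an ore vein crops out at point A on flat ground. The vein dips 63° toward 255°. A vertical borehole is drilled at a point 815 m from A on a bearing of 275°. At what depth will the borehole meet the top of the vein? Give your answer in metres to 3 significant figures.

1500 m

The hole lies 20° from the dip direction, so the down-dip offset is 815 × cos 20° = 765.85 m.
Depth = down-dip offset × tan(dip) = 765.85 × tan 63° = 765.85 × 1.9626
Depth = 1503.06 m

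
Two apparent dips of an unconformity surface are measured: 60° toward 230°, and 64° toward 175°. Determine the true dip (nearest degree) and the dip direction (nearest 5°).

true dip 65°, dip direction 195°

Represent each trace as a vector plunging at its apparent dip toward its trend (east-north-up frame): v₁ = (-0.383, -0.321, -0.866), v₂ = (0.038, -0.437, -0.899).
The plane normal is n = v₁ × v₂ ∝ (-0.089, -0.377, 0.180).
Dip δ = arctan(|n_h|/n_z) = arctan(0.388/0.180) = 65.2°.
Dip direction = atan2(-0.089, -0.377) = 193° (azimuth of n's horizontal projection).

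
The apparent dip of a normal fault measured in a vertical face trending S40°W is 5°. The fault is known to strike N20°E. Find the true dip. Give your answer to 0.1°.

The section is 20° from the strike.
tan δ = tan α / sin β = tan 5° / sin 20° = 0.0875 / 0.3420 = 0.2558
true dip = arctan 0.2558 = 14.35°

14.3°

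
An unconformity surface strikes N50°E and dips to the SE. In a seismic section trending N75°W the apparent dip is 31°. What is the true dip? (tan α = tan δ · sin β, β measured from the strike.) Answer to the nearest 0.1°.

36.3°

β = acute angle between strike N50°E and section N75°W = 55°.
tan δ = tan α / sin β = tan 31° / sin 55° = 0.6009 / 0.8192 = 0.7335
δ = arctan(0.7335) = 36.26°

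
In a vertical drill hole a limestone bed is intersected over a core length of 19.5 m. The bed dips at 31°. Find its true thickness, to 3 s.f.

16.7 m

True thickness t = h · cos(dip) = 19.5 × cos 31°
t = 19.5 × 0.8572 = 16.715 m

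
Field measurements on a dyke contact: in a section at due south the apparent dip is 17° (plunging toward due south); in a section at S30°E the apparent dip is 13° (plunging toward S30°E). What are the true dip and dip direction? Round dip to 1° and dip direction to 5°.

true dip 17°, dip direction 195°

Represent each trace as a vector plunging at its apparent dip toward its trend (east-north-up frame): v₁ = (0.000, -0.956, -0.292), v₂ = (0.487, -0.844, -0.225).
The plane normal is n = v₁ × v₂ ∝ (-0.032, -0.142, 0.466).
True dip = arccos(n_z / |n|) = arccos(0.9543) = 17.4°.
The horizontal component of n points toward azimuth atan2(n_x, n_y) = 193°, the dip direction.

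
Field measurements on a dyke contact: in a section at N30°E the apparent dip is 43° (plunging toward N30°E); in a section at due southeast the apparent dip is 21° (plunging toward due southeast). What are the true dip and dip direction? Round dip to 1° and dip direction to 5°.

true dip 49°, dip direction 065°

Represent each trace as a vector plunging at its apparent dip toward its trend (east-north-up frame): v₁ = (0.366, 0.633, -0.682), v₂ = (0.660, -0.660, -0.358).
n = v₁ × v₂ = (0.677, 0.319, 0.660) (taken with n_z > 0).
tan δ = √(n_x²+n_y²)/n_z = 0.749/0.660, so δ = 48.6°.
The horizontal component of n points toward azimuth atan2(n_x, n_y) = 65°, the dip direction.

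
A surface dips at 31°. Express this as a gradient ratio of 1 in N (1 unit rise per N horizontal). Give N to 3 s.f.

1 in 1.66

1 : N means tan θ = 1/N, so N = 1/tan 31° = 1/0.6009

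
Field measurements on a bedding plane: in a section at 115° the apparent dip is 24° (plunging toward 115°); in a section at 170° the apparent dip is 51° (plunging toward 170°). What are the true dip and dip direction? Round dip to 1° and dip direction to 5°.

true dip 52°, dip direction 185°

Represent each trace as a vector plunging at its apparent dip toward its trend (east-north-up frame): v₁ = (0.828, -0.386, -0.407), v₂ = (0.109, -0.620, -0.777).
n = v₁ × v₂ = (-0.048, -0.599, 0.471) (taken with n_z > 0).
True dip = arccos(n_z / |n|) = arccos(0.6168) = 51.9°.
The horizontal component of n points toward azimuth atan2(n_x, n_y) = 185°, the dip direction.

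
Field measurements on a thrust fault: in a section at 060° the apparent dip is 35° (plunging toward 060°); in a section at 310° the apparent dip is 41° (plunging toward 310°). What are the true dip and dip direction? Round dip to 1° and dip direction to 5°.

true dip 54°, dip direction 000°

The two traces are lines in the plane: v₁ = (sin 60°·cos 35°, cos 60°·cos 35°, −sin 35°), v₂ = (sin 310°·cos 41°, cos 310°·cos 41°, −sin 41°).
n = v₁ × v₂ = (0.010, 0.797, 0.581) (taken with n_z > 0).
Dip δ = arctan(|n_h|/n_z) = arctan(0.797/0.581) = 53.9°.
Dip direction = azimuth of (n_x, n_y) = atan2(0.010, 0.797) = 1°.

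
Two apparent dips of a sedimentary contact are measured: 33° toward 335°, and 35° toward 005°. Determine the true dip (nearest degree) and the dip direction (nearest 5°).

true dip 35°, dip direction 000°

Each apparent-dip line lies in the plane. As unit vectors (x east, y north, z up), v₁ plunges 33°→335° and v₂ plunges 35°→005°.
The plane normal is n = v₁ × v₂ ∝ (-0.008, 0.242, 0.343).
True dip = arccos(n_z / |n|) = arccos(0.8171) = 35.2°.
Dip direction = azimuth of (n_x, n_y) = atan2(-0.008, 0.242) = 358°.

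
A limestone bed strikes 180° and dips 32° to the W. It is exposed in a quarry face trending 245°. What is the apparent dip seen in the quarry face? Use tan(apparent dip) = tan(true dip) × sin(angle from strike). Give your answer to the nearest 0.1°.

29.5°

Angle between strike (180°) and section (245°): β = 65°.
tan α = tan 32° × sin 65° = 0.6249 × 0.9063 = 0.5663
α = arctan(0.5663) = 29.52°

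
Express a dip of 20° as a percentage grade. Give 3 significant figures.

grade % = 100 × tan 20° = 100 × 0.3640

36.4%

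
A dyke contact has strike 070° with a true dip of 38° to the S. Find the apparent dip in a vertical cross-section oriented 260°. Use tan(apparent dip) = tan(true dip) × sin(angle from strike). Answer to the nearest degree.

The strike is 070° and the section trends 260°; the acute angle between them is β = 10°.
tan(apparent dip) = tan 38° · sin 10° = 0.1357
α = arctan(0.1357) = 7.73°

8°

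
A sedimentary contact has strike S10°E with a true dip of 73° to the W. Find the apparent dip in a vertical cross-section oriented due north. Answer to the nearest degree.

The section lies 10° from the strike.
tan α = tan 73° × sin 10° = 3.2709 × 0.1736 = 0.5680
α = arctan(0.5680) = 29.60°

30°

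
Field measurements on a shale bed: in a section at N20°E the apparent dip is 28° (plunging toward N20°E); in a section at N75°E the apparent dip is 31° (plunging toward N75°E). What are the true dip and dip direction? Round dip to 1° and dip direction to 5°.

Represent each trace as a vector plunging at its apparent dip toward its trend (east-north-up frame): v₁ = (0.302, 0.830, -0.469), v₂ = (0.828, 0.222, -0.515).
The plane normal is n = v₁ × v₂ ∝ (0.323, 0.233, 0.620).
True dip = arccos(n_z / |n|) = arccos(0.8412) = 32.7°.
Dip direction = azimuth of (n_x, n_y) = atan2(0.323, 0.233) = 54°.

true dip 33°, dip direction 055°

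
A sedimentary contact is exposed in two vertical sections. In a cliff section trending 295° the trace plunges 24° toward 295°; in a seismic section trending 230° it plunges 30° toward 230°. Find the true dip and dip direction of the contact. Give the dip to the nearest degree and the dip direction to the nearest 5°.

Represent each trace as a vector plunging at its apparent dip toward its trend (east-north-up frame): v₁ = (-0.828, 0.386, -0.407), v₂ = (-0.663, -0.557, -0.500).
n = v₁ × v₂ = (-0.419, -0.144, 0.717) (taken with n_z > 0).
True dip = arccos(n_z / |n|) = arccos(0.8504) = 31.7°.
Dip direction = atan2(-0.419, -0.144) = 251° (azimuth of n's horizontal projection).

true dip 32°, dip direction 250°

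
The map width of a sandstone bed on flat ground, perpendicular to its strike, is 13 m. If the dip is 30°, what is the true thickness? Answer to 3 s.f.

6.50 m

True thickness t = w · sin(dip) = 13 × sin 30°
t = 13 × 0.5000 = 6.500 m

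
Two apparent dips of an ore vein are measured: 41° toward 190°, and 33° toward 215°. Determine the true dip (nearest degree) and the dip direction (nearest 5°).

The two traces are lines in the plane: v₁ = (sin 190°·cos 41°, cos 190°·cos 41°, −sin 41°), v₂ = (sin 215°·cos 33°, cos 215°·cos 33°, −sin 33°).
Cross product v₁ × v₂ gives the pole to the plane: n ∝ (0.046, -0.244, 0.267).
Dip δ = arctan(|n_h|/n_z) = arctan(0.248/0.267) = 42.9°.
Dip direction = atan2(0.046, -0.244) = 169° (azimuth of n's horizontal projection).

true dip 43°, dip direction 170°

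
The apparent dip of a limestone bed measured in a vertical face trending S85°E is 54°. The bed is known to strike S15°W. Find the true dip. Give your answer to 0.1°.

54.4°

The section is 80° from the strike.
tan δ = tan α / sin β = tan 54° / sin 80° = 1.3764 / 0.9848 = 1.3976
δ = arctan(1.3976) = 54.42°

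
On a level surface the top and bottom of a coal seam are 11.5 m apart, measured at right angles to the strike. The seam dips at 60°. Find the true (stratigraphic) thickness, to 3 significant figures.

9.96 m

True thickness t = w · sin(dip) = 11.5 × sin 60°
t = 11.5 × 0.8660 = 9.959 m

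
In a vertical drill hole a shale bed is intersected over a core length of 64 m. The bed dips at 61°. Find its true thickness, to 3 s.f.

31.0 m

True thickness t = h · cos(dip) = 64 × cos 61°
t = 64 × 0.4848 = 31.028 m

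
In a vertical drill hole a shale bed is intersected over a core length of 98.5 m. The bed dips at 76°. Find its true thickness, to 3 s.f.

True thickness t = h · cos(dip) = 98.5 × cos 76°
t = 98.5 × 0.2419 = 23.829 m

23.8 m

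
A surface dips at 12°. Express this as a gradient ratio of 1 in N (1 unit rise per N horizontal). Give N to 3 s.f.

1 : N means tan θ = 1/N, so N = 1/tan 12° = 1/0.2126

1 in 4.70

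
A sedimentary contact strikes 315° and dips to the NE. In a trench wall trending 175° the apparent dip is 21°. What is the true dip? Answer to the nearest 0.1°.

30.8°

The section is 40° from the strike.
tan δ = tan α / sin β = tan 21° / sin 40° = 0.3839 / 0.6428 = 0.5972
true dip = arctan 0.5972 = 30.85°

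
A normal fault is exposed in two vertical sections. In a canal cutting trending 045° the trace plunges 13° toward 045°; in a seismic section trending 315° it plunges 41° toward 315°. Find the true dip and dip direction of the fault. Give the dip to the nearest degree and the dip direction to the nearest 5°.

Each apparent-dip line lies in the plane. As unit vectors (x east, y north, z up), v₁ plunges 13°→045° and v₂ plunges 41°→315°.
The plane normal is n = v₁ × v₂ ∝ (-0.332, 0.572, 0.735).
True dip = arccos(n_z / |n|) = arccos(0.7435) = 42.0°.
Dip direction = azimuth of (n_x, n_y) = atan2(-0.332, 0.572) = 330°.

true dip 42°, dip direction 330°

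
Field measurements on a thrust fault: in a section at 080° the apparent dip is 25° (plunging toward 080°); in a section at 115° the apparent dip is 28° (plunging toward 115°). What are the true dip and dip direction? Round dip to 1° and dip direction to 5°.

true dip 28°, dip direction 110°

Represent each trace as a vector plunging at its apparent dip toward its trend (east-north-up frame): v₁ = (0.893, 0.157, -0.423), v₂ = (0.800, -0.373, -0.469).
n = v₁ × v₂ = (0.232, -0.081, 0.459) (taken with n_z > 0).
True dip = arccos(n_z / |n|) = arccos(0.8820) = 28.1°.
Dip direction = atan2(0.232, -0.081) = 109° (azimuth of n's horizontal projection).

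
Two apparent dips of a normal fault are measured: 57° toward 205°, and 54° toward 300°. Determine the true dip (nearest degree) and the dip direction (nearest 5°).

true dip 65°, dip direction 250°

Represent each trace as a vector plunging at its apparent dip toward its trend (east-north-up frame): v₁ = (-0.230, -0.494, -0.839), v₂ = (-0.509, 0.294, -0.809).
The plane normal is n = v₁ × v₂ ∝ (-0.646, -0.241, 0.319).
Dip δ = arctan(|n_h|/n_z) = arctan(0.689/0.319) = 65.2°.
Dip direction = atan2(-0.646, -0.241) = 250° (azimuth of n's horizontal projection).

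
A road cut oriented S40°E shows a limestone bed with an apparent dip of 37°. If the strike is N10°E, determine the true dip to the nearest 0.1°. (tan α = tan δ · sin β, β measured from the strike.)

44.5°

The section is 50° from the strike.
tan(true dip) = tan 37° / sin 50° = 0.9837
δ = arctan(0.9837) = 44.53°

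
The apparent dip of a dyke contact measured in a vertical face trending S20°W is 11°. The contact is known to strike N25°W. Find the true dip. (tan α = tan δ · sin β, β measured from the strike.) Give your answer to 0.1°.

β = acute angle between strike N25°W and section S20°W = 45°.
tan δ = tan α / sin β = tan 11° / sin 45° = 0.1944 / 0.7071 = 0.2749
δ = arctan(0.2749) = 15.37°

15.4°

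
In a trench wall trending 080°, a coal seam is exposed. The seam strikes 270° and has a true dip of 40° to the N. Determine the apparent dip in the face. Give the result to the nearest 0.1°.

8.3°

The section lies 10° from the strike.
tan α = tan 40° × sin 10° = 0.8391 × 0.1736 = 0.1457
apparent dip = arctan 0.1457 = 8.29°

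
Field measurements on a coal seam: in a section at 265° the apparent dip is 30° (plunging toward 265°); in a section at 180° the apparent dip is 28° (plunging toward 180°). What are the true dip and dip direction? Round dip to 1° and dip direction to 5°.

Represent each trace as a vector plunging at its apparent dip toward its trend (east-north-up frame): v₁ = (-0.863, -0.075, -0.500), v₂ = (0.000, -0.883, -0.469).
Cross product v₁ × v₂ gives the pole to the plane: n ∝ (-0.406, -0.405, 0.762).
tan δ = √(n_x²+n_y²)/n_z = 0.574/0.762, so δ = 37.0°.
Dip direction = azimuth of (n_x, n_y) = atan2(-0.406, -0.405) = 225°.

true dip 37°, dip direction 225°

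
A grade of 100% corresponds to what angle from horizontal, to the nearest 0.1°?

tan θ = 100/100 = 1.0000
θ = arctan(1.0000) = 45.00°

45.0°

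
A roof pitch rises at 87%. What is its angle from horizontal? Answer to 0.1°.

41.0°

tan θ = 87/100 = 0.8700
θ = arctan(0.8700) = 41.02°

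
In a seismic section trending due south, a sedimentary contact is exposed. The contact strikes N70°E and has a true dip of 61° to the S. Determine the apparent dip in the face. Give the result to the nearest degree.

The section lies 70° from the strike.
tan α = tan 61° × sin 70° = 1.8040 × 0.9397 = 1.6953
apparent dip = arctan 1.6953 = 59.46°

59°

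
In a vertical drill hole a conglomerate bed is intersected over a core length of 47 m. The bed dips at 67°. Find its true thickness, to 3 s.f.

18.4 m

True thickness t = h · cos(dip) = 47 × cos 67°
t = 47 × 0.3907 = 18.364 m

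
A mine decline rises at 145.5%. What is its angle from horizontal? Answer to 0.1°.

tan θ = 145.5/100 = 1.4550
θ = arctan(1.4550) = 55.50°

55.5°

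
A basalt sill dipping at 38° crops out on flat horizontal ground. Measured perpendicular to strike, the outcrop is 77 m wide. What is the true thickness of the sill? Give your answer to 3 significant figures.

47.4 m

True thickness t = w · sin(dip) = 77 × sin 38°
t = 77 × 0.6157 = 47.406 m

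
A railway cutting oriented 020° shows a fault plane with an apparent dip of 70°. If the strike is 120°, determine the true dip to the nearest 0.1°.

70.3°

The section is 80° from the strike.
tan(true dip) = tan 70° / sin 80° = 2.7899
δ = arctan(2.7899) = 70.28°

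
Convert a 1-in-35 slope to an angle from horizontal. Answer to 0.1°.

tan θ = 1/35 = 0.0286
θ = arctan(0.0286) = 1.64°

1.6°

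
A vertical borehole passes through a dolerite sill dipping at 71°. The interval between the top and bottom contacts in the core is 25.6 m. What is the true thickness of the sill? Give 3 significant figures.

True thickness t = h · cos(dip) = 25.6 × cos 71°
t = 25.6 × 0.3256 = 8.335 m

8.33 m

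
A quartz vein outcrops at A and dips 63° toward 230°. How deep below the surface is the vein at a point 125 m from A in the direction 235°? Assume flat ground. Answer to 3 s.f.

244 m

The hole lies 5° from the dip direction, so the down-dip offset is 125 × cos 5° = 124.52 m.
Depth = down-dip offset × tan(dip) = 124.52 × tan 63° = 124.52 × 1.9626
Depth = 244.39 m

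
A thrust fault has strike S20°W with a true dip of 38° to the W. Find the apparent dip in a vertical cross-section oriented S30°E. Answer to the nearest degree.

31°

The strike is S20°W and the section trends S30°E; the acute angle between them is β = 50°.
tan(apparent dip) = tan 38° · sin 50° = 0.5985
apparent dip = arctan 0.5985 = 30.90°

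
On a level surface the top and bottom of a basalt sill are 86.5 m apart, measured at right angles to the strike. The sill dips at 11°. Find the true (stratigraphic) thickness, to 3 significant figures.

True thickness t = w · sin(dip) = 86.5 × sin 11°
t = 86.5 × 0.1908 = 16.505 m

16.5 m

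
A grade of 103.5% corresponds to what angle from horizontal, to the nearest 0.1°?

tan θ = 103.5/100 = 1.0350
θ = arctan(1.0350) = 45.99°

46.0°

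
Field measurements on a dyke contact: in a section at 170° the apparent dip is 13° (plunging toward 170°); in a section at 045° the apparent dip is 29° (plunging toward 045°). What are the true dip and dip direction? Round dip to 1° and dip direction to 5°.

The two traces are lines in the plane: v₁ = (sin 170°·cos 13°, cos 170°·cos 13°, −sin 13°), v₂ = (sin 45°·cos 29°, cos 45°·cos 29°, −sin 29°).
Cross product v₁ × v₂ gives the pole to the plane: n ∝ (0.604, -0.057, 0.698).
Dip δ = arctan(|n_h|/n_z) = arctan(0.607/0.698) = 41.0°.
The horizontal component of n points toward azimuth atan2(n_x, n_y) = 95°, the dip direction.

true dip 41°, dip direction 095°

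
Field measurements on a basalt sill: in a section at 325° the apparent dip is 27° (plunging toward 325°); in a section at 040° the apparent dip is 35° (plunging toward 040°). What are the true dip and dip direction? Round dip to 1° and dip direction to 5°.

true dip 38°, dip direction 015°

Represent each trace as a vector plunging at its apparent dip toward its trend (east-north-up frame): v₁ = (-0.511, 0.730, -0.454), v₂ = (0.527, 0.628, -0.574).
n = v₁ × v₂ = (0.134, 0.532, 0.705) (taken with n_z > 0).
True dip = arccos(n_z / |n|) = arccos(0.7891) = 37.9°.
The horizontal component of n points toward azimuth atan2(n_x, n_y) = 14°, the dip direction.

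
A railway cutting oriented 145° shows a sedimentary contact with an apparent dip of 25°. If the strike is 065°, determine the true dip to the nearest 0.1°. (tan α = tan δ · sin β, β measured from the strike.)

The section is 80° from the strike.
tan(true dip) = tan 25° / sin 80° = 0.4735
δ = arctan(0.4735) = 25.34°

25.3°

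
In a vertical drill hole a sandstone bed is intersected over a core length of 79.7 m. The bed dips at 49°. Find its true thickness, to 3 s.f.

True thickness t = h · cos(dip) = 79.7 × cos 49°
t = 79.7 × 0.6561 = 52.288 m

52.3 m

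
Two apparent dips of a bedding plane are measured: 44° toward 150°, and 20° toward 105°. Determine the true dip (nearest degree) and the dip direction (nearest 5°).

true dip 47°, dip direction 175°

Represent each trace as a vector plunging at its apparent dip toward its trend (east-north-up frame): v₁ = (0.360, -0.623, -0.695), v₂ = (0.908, -0.243, -0.342).
Cross product v₁ × v₂ gives the pole to the plane: n ∝ (0.044, -0.508, 0.478).
Dip δ = arctan(|n_h|/n_z) = arctan(0.509/0.478) = 46.8°.
Dip direction = azimuth of (n_x, n_y) = atan2(0.044, -0.508) = 175°.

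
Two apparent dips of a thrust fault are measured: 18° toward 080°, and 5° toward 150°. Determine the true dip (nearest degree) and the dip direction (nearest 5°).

true dip 18°, dip direction 075°

The two traces are lines in the plane: v₁ = (sin 80°·cos 18°, cos 80°·cos 18°, −sin 18°), v₂ = (sin 150°·cos 5°, cos 150°·cos 5°, −sin 5°).
The plane normal is n = v₁ × v₂ ∝ (0.281, 0.072, 0.890).
True dip = arccos(n_z / |n|) = arccos(0.9508) = 18.1°.
Dip direction = azimuth of (n_x, n_y) = atan2(0.281, 0.072) = 76°.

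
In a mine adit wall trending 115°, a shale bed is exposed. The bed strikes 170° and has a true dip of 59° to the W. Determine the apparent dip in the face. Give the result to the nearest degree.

54°

The strike is 170° and the section trends 115°; the acute angle between them is β = 55°.
tan(apparent dip) = tan 59° · sin 55° = 1.3633
apparent dip = arctan 1.3633 = 53.74°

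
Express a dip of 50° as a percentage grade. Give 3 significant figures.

grade % = 100 × tan 50° = 100 × 1.1918

119%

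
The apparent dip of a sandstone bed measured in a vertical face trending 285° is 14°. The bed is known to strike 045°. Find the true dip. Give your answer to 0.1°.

β = acute angle between strike 045° and section 285° = 60°.
tan δ = tan α / sin β = tan 14° / sin 60° = 0.2493 / 0.8660 = 0.2879
true dip = arctan 0.2879 = 16.06°

16.1°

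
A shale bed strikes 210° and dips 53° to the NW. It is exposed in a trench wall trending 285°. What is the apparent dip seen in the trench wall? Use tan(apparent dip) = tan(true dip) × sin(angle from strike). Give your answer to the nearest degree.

The section lies 75° from the strike.
tan(apparent dip) = tan 53° · sin 75° = 1.2818
α = arctan(1.2818) = 52.04°

52°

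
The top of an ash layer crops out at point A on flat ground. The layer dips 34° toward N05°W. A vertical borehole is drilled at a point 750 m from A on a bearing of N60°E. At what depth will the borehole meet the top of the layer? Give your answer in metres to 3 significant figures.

214 m

The hole lies 65° from the dip direction, so the down-dip offset is 750 × cos 65° = 316.96 m.
Depth = down-dip offset × tan(dip) = 316.96 × tan 34° = 316.96 × 0.6745
Depth = 213.79 m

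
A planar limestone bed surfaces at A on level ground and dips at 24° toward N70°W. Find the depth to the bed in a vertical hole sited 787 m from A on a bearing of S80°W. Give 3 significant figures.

303 m

The hole lies 30° from the dip direction, so the down-dip offset is 787 × cos 30° = 681.56 m.
Depth = down-dip offset × tan(dip) = 681.56 × tan 24° = 681.56 × 0.4452
Depth = 303.45 m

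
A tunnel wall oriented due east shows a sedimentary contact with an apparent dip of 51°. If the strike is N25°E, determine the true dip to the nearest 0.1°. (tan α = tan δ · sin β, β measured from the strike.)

53.7°

β = acute angle between strike N25°E and section due east = 65°.
tan(true dip) = tan 51° / sin 65° = 1.3626
true dip = arctan 1.3626 = 53.72°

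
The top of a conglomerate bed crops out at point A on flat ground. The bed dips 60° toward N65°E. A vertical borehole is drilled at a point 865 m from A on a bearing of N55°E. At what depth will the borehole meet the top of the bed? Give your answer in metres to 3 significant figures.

1480 m

The hole lies 10° from the dip direction, so the down-dip offset is 865 × cos 10° = 851.86 m.
Depth = down-dip offset × tan(dip) = 851.86 × tan 60° = 851.86 × 1.7321
Depth = 1475.46 m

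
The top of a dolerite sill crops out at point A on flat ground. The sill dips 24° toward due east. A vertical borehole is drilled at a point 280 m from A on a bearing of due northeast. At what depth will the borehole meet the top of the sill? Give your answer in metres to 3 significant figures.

88.2 m

The hole lies 45° from the dip direction, so the down-dip offset is 280 × cos 45° = 197.99 m.
Depth = down-dip offset × tan(dip) = 197.99 × tan 24° = 197.99 × 0.4452
Depth = 88.15 m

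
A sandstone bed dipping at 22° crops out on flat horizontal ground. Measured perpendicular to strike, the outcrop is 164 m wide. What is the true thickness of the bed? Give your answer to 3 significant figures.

61.4 m

True thickness t = w · sin(dip) = 164 × sin 22°
t = 164 × 0.3746 = 61.435 m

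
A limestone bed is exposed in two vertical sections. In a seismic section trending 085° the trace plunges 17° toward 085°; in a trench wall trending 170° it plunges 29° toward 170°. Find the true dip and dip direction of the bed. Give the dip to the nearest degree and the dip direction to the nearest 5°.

true dip 31°, dip direction 145°

Represent each trace as a vector plunging at its apparent dip toward its trend (east-north-up frame): v₁ = (0.953, 0.083, -0.292), v₂ = (0.152, -0.861, -0.485).
n = v₁ × v₂ = (0.292, -0.417, 0.833) (taken with n_z > 0).
tan δ = √(n_x²+n_y²)/n_z = 0.510/0.833, so δ = 31.4°.
Dip direction = atan2(0.292, -0.417) = 145° (azimuth of n's horizontal projection).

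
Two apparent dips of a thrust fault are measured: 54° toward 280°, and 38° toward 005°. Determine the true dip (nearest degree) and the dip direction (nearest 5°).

true dip 57°, dip direction 305°

The two traces are lines in the plane: v₁ = (sin 280°·cos 54°, cos 280°·cos 54°, −sin 54°), v₂ = (sin 5°·cos 38°, cos 5°·cos 38°, −sin 38°).
Cross product v₁ × v₂ gives the pole to the plane: n ∝ (-0.572, 0.412, 0.461).
Dip δ = arctan(|n_h|/n_z) = arctan(0.705/0.461) = 56.8°.
Dip direction = azimuth of (n_x, n_y) = atan2(-0.572, 0.412) = 306°.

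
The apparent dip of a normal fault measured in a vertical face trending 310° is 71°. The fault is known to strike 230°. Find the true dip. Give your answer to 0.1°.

The section is 80° from the strike.
tan δ = tan α / sin β = tan 71° / sin 80° = 2.9042 / 0.9848 = 2.9490
true dip = arctan 2.9490 = 71.27°

71.3°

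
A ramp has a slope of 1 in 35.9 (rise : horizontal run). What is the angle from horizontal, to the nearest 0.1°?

tan θ = 1/35.9 = 0.0279
θ = arctan(0.0279) = 1.60°

1.6°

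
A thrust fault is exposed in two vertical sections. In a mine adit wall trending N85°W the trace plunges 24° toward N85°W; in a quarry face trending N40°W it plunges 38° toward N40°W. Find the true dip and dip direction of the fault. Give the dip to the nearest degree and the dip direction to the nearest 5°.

Each apparent-dip line lies in the plane. As unit vectors (x east, y north, z up), v₁ plunges 24°→N85°W and v₂ plunges 38°→N40°W.
The plane normal is n = v₁ × v₂ ∝ (-0.197, 0.354, 0.509).
True dip = arccos(n_z / |n|) = arccos(0.7824) = 38.5°.
The horizontal component of n points toward azimuth atan2(n_x, n_y) = 331°, the dip direction.

true dip 39°, dip direction 330°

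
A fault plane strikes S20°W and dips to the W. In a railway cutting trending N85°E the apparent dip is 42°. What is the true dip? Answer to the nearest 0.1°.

44.8°

β = acute angle between strike S20°W and section N85°E = 65°.
tan δ = tan α / sin β = tan 42° / sin 65° = 0.9004 / 0.9063 = 0.9935
true dip = arctan 0.9935 = 44.81°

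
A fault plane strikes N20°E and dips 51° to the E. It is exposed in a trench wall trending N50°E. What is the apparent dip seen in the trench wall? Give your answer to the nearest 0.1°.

The section lies 30° from the strike.
tan α = tan 51° × sin 30° = 1.2349 × 0.5000 = 0.6174
α = arctan(0.6174) = 31.69°

31.7°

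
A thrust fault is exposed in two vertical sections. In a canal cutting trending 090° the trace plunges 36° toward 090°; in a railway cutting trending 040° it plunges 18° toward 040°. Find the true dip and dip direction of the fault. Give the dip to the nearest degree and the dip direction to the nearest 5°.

true dip 37°, dip direction 105°

Represent each trace as a vector plunging at its apparent dip toward its trend (east-north-up frame): v₁ = (0.809, 0.000, -0.588), v₂ = (0.611, 0.729, -0.309).
Cross product v₁ × v₂ gives the pole to the plane: n ∝ (0.428, -0.109, 0.589).
True dip = arccos(n_z / |n|) = arccos(0.8001) = 36.9°.
The horizontal component of n points toward azimuth atan2(n_x, n_y) = 104°, the dip direction.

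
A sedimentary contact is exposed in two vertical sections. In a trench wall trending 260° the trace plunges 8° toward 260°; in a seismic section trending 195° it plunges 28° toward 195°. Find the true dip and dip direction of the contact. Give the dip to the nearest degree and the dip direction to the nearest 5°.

true dip 28°, dip direction 185°

Each apparent-dip line lies in the plane. As unit vectors (x east, y north, z up), v₁ plunges 8°→260° and v₂ plunges 28°→195°.
The plane normal is n = v₁ × v₂ ∝ (-0.038, -0.426, 0.792).
tan δ = √(n_x²+n_y²)/n_z = 0.428/0.792, so δ = 28.4°.
Dip direction = atan2(-0.038, -0.426) = 185° (azimuth of n's horizontal projection).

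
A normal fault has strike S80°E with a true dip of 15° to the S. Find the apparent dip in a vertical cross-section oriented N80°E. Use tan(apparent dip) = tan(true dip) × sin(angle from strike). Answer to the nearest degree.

5°

Angle between strike (S80°E) and section (N80°E): β = 20°.
tan(apparent dip) = tan 15° · sin 20° = 0.0916
α = arctan(0.0916) = 5.24°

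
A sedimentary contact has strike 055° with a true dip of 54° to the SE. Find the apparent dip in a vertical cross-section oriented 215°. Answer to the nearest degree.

25°

The strike is 055° and the section trends 215°; the acute angle between them is β = 20°.
tan α = tan 54° × sin 20° = 1.3764 × 0.3420 = 0.4708
apparent dip = arctan 0.4708 = 25.21°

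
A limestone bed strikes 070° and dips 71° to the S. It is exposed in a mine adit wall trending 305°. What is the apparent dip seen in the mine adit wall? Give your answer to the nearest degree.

67°

The section lies 55° from the strike.
tan α = tan 71° × sin 55° = 2.9042 × 0.8192 = 2.3790
α = arctan(2.3790) = 67.20°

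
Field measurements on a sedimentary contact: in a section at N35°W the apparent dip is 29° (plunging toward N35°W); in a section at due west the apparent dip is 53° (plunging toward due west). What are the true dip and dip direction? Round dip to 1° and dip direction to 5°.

Each apparent-dip line lies in the plane. As unit vectors (x east, y north, z up), v₁ plunges 29°→N35°W and v₂ plunges 53°→due west.
n = v₁ × v₂ = (-0.572, -0.109, 0.431) (taken with n_z > 0).
Dip δ = arctan(|n_h|/n_z) = arctan(0.582/0.431) = 53.5°.
Dip direction = azimuth of (n_x, n_y) = atan2(-0.572, -0.109) = 259°.

true dip 53°, dip direction 260°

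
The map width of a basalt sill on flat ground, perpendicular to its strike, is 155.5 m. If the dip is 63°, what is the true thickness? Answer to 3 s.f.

True thickness t = w · sin(dip) = 155.5 × sin 63°
t = 155.5 × 0.8910 = 138.552 m

139 m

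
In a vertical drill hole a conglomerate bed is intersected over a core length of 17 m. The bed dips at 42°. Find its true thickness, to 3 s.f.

True thickness t = h · cos(dip) = 17 × cos 42°
t = 17 × 0.7431 = 12.633 m

12.6 m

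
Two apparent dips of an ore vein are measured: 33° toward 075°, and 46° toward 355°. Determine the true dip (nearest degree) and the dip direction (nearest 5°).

Represent each trace as a vector plunging at its apparent dip toward its trend (east-north-up frame): v₁ = (0.810, 0.217, -0.545), v₂ = (-0.061, 0.692, -0.719).
Cross product v₁ × v₂ gives the pole to the plane: n ∝ (0.221, 0.616, 0.574).
Dip δ = arctan(|n_h|/n_z) = arctan(0.654/0.574) = 48.7°.
The horizontal component of n points toward azimuth atan2(n_x, n_y) = 20°, the dip direction.

true dip 49°, dip direction 020°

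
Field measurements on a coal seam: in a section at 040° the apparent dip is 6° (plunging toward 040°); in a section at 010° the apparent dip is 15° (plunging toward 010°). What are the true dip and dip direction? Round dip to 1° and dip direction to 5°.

The two traces are lines in the plane: v₁ = (sin 40°·cos 6°, cos 40°·cos 6°, −sin 6°), v₂ = (sin 10°·cos 15°, cos 10°·cos 15°, −sin 15°).
Cross product v₁ × v₂ gives the pole to the plane: n ∝ (-0.098, 0.148, 0.480).
Dip δ = arctan(|n_h|/n_z) = arctan(0.177/0.480) = 20.3°.
Dip direction = azimuth of (n_x, n_y) = atan2(-0.098, 0.148) = 327°.

true dip 20°, dip direction 325°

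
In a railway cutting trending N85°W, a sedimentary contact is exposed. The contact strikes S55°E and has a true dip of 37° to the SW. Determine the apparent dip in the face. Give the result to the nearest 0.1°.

The strike is S55°E and the section trends N85°W; the acute angle between them is β = 30°.
tan(apparent dip) = tan 37° · sin 30° = 0.3768
apparent dip = arctan 0.3768 = 20.65°

20.6°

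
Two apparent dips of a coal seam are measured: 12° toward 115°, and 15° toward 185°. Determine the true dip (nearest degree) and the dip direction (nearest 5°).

true dip 17°, dip direction 160°

Represent each trace as a vector plunging at its apparent dip toward its trend (east-north-up frame): v₁ = (0.887, -0.413, -0.208), v₂ = (-0.084, -0.962, -0.259).
Cross product v₁ × v₂ gives the pole to the plane: n ∝ (0.093, -0.247, 0.888).
tan δ = √(n_x²+n_y²)/n_z = 0.264/0.888, so δ = 16.6°.
Dip direction = azimuth of (n_x, n_y) = atan2(0.093, -0.247) = 159°.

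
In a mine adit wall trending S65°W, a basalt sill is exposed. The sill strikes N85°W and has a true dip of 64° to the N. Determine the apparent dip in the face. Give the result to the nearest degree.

46°

Angle between strike (N85°W) and section (S65°W): β = 30°.
tan(apparent dip) = tan 64° · sin 30° = 1.0252
α = arctan(1.0252) = 45.71°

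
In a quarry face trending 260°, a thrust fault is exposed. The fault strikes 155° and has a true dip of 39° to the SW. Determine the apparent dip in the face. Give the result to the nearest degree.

38°

The strike is 155° and the section trends 260°; the acute angle between them is β = 75°.
tan α = tan 39° × sin 75° = 0.8098 × 0.9659 = 0.7822
α = arctan(0.7822) = 38.03°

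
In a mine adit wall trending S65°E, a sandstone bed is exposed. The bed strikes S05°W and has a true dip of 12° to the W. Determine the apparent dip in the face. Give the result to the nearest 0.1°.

11.3°

The strike is S05°W and the section trends S65°E; the acute angle between them is β = 70°.
tan(apparent dip) = tan 12° · sin 70° = 0.1997
α = arctan(0.1997) = 11.30°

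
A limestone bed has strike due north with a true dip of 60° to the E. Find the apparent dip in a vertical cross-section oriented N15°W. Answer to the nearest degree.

24°

Angle between strike (due north) and section (N15°W): β = 15°.
tan α = tan 60° × sin 15° = 1.7321 × 0.2588 = 0.4483
apparent dip = arctan 0.4483 = 24.15°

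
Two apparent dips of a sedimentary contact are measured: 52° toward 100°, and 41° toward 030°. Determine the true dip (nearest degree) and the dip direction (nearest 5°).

true dip 54°, dip direction 080°

Each apparent-dip line lies in the plane. As unit vectors (x east, y north, z up), v₁ plunges 52°→100° and v₂ plunges 41°→030°.
Cross product v₁ × v₂ gives the pole to the plane: n ∝ (0.585, 0.100, 0.437).
True dip = arccos(n_z / |n|) = arccos(0.5924) = 53.7°.
Dip direction = atan2(0.585, 0.100) = 80° (azimuth of n's horizontal projection).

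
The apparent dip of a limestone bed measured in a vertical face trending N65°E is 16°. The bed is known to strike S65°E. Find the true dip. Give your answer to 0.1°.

20.5°

β = acute angle between strike S65°E and section N65°E = 50°.
tan δ = tan α / sin β = tan 16° / sin 50° = 0.2867 / 0.7660 = 0.3743
δ = arctan(0.3743) = 20.52°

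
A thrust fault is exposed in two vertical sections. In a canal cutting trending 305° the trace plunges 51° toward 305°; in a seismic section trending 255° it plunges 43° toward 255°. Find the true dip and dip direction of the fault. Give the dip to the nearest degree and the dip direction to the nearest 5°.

Represent each trace as a vector plunging at its apparent dip toward its trend (east-north-up frame): v₁ = (-0.516, 0.361, -0.777), v₂ = (-0.706, -0.189, -0.682).
n = v₁ × v₂ = (-0.393, 0.197, 0.353) (taken with n_z > 0).
Dip δ = arctan(|n_h|/n_z) = arctan(0.440/0.353) = 51.3°.
Dip direction = azimuth of (n_x, n_y) = atan2(-0.393, 0.197) = 297°.

true dip 51°, dip direction 295°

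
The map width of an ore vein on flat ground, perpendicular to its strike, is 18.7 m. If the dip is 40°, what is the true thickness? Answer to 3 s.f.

12.0 m

True thickness t = w · sin(dip) = 18.7 × sin 40°
t = 18.7 × 0.6428 = 12.020 m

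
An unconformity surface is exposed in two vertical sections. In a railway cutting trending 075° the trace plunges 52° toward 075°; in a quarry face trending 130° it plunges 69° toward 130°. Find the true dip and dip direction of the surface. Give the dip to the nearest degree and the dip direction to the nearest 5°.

Represent each trace as a vector plunging at its apparent dip toward its trend (east-north-up frame): v₁ = (0.595, 0.159, -0.788), v₂ = (0.275, -0.230, -0.934).
n = v₁ × v₂ = (0.330, -0.339, 0.181) (taken with n_z > 0).
Dip δ = arctan(|n_h|/n_z) = arctan(0.473/0.181) = 69.1°.
Dip direction = azimuth of (n_x, n_y) = atan2(0.330, -0.339) = 136°.

true dip 69°, dip direction 135°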